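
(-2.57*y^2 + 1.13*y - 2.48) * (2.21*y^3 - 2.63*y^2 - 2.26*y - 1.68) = -5.6797*y^5 + 9.2564*y^4 - 2.6445*y^3 + 8.2862*y^2 + 3.7064*y + 4.1664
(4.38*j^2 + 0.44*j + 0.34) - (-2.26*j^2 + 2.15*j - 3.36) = 6.64*j^2 - 1.71*j + 3.7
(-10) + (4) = -6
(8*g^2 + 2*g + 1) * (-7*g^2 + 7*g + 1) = -56*g^4 + 42*g^3 + 15*g^2 + 9*g + 1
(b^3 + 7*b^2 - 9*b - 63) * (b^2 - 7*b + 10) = b^5 - 48*b^3 + 70*b^2 + 351*b - 630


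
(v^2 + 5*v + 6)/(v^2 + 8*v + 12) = (v + 3)/(v + 6)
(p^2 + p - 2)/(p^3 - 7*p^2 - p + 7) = (p + 2)/(p^2 - 6*p - 7)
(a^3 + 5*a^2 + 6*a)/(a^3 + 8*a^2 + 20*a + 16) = a*(a + 3)/(a^2 + 6*a + 8)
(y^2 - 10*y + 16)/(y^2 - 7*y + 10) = (y - 8)/(y - 5)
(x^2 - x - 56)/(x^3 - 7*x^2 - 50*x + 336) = 1/(x - 6)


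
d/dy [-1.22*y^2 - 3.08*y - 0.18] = -2.44*y - 3.08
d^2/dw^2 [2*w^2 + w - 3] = 4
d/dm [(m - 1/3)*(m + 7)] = 2*m + 20/3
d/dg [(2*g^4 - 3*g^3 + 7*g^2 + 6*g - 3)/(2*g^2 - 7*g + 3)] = (8*g^5 - 48*g^4 + 66*g^3 - 88*g^2 + 54*g - 3)/(4*g^4 - 28*g^3 + 61*g^2 - 42*g + 9)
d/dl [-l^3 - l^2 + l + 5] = -3*l^2 - 2*l + 1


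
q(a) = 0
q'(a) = 0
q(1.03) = 0.00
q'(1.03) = 0.00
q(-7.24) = 0.00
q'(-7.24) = 0.00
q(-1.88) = 0.00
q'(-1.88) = 0.00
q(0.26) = 0.00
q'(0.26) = 0.00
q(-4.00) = 0.00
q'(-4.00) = 0.00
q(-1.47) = 0.00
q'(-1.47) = 0.00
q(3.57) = 0.00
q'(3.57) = 0.00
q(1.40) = 0.00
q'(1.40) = 0.00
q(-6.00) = 0.00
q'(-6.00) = 0.00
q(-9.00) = 0.00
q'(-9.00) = 0.00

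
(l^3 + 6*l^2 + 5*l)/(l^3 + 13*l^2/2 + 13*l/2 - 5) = 2*l*(l + 1)/(2*l^2 + 3*l - 2)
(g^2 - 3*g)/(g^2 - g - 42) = g*(3 - g)/(-g^2 + g + 42)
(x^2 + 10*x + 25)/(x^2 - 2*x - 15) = (x^2 + 10*x + 25)/(x^2 - 2*x - 15)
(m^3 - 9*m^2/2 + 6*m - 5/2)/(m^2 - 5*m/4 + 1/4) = 2*(2*m^2 - 7*m + 5)/(4*m - 1)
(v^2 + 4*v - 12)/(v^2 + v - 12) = (v^2 + 4*v - 12)/(v^2 + v - 12)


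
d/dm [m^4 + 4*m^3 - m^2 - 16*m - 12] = 4*m^3 + 12*m^2 - 2*m - 16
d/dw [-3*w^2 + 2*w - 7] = 2 - 6*w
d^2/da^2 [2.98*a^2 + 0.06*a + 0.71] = 5.96000000000000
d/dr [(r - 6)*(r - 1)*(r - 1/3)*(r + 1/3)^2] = 5*r^4 - 80*r^3/3 + 32*r^2/3 + 148*r/27 - 11/27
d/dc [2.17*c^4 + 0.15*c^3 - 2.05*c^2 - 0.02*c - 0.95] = 8.68*c^3 + 0.45*c^2 - 4.1*c - 0.02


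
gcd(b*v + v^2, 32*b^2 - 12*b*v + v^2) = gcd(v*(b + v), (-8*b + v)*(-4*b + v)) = 1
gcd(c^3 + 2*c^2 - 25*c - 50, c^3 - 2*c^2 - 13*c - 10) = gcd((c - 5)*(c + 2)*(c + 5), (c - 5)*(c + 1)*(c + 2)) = c^2 - 3*c - 10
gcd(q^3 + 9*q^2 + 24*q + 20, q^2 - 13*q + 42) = 1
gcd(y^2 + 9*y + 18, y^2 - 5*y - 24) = y + 3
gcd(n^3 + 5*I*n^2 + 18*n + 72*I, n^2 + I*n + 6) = n + 3*I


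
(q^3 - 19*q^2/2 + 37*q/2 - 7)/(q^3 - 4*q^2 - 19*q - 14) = (q^2 - 5*q/2 + 1)/(q^2 + 3*q + 2)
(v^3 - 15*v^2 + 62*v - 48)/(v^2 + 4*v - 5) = (v^2 - 14*v + 48)/(v + 5)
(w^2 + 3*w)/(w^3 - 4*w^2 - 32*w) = (w + 3)/(w^2 - 4*w - 32)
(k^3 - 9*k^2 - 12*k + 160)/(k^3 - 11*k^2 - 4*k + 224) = (k - 5)/(k - 7)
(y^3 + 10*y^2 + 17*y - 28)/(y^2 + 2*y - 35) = (y^2 + 3*y - 4)/(y - 5)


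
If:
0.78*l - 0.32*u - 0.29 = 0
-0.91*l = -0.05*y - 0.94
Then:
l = 0.0549450549450549*y + 1.03296703296703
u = 0.133928571428571*y + 1.61160714285714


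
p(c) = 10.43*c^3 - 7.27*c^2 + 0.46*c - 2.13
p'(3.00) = 238.45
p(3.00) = 215.43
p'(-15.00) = 7258.81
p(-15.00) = -36846.03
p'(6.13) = 1087.11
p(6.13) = 2130.02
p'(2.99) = 236.72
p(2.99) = 213.05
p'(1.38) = 39.98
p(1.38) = 12.07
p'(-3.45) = 423.05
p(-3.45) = -518.54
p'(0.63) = 3.72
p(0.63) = -2.12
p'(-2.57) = 244.50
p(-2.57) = -228.37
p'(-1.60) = 103.83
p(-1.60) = -64.20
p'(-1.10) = 54.31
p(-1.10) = -25.32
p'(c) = 31.29*c^2 - 14.54*c + 0.46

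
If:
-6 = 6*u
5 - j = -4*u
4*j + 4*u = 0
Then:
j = 1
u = -1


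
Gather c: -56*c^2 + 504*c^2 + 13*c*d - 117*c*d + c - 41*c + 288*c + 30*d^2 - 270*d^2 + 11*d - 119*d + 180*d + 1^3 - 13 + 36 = 448*c^2 + c*(248 - 104*d) - 240*d^2 + 72*d + 24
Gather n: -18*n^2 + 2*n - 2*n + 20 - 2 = 18 - 18*n^2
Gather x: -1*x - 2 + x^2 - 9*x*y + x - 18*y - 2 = x^2 - 9*x*y - 18*y - 4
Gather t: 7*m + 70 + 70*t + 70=7*m + 70*t + 140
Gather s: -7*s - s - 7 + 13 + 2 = 8 - 8*s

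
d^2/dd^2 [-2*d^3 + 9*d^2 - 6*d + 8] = 18 - 12*d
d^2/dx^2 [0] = 0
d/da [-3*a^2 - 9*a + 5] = -6*a - 9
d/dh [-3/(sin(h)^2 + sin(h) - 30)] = 3*(2*sin(h) + 1)*cos(h)/(sin(h)^2 + sin(h) - 30)^2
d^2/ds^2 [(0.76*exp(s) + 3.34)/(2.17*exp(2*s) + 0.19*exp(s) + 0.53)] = (3.578764*exp(4*s) + 62.597556*exp(3*s) - 1.11321*exp(2*s) - 15.321294*exp(s) - 0.122854)*exp(s)/(10.218313*exp(6*s) + 2.684073*exp(5*s) + 7.722162*exp(4*s) + 1.317973*exp(3*s) + 1.886058*exp(2*s) + 0.160113*exp(s) + 0.148877)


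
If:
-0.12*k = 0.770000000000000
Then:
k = -6.42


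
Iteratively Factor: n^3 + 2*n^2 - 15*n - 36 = (n + 3)*(n^2 - n - 12) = (n - 4)*(n + 3)*(n + 3)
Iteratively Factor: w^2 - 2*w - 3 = (w - 3)*(w + 1)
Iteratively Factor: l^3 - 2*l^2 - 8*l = (l - 4)*(l^2 + 2*l) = (l - 4)*(l + 2)*(l)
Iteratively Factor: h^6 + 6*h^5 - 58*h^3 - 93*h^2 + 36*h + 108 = (h + 2)*(h^5 + 4*h^4 - 8*h^3 - 42*h^2 - 9*h + 54) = (h - 1)*(h + 2)*(h^4 + 5*h^3 - 3*h^2 - 45*h - 54) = (h - 1)*(h + 2)^2*(h^3 + 3*h^2 - 9*h - 27) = (h - 1)*(h + 2)^2*(h + 3)*(h^2 - 9) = (h - 1)*(h + 2)^2*(h + 3)^2*(h - 3)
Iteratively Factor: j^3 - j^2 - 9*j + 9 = (j - 1)*(j^2 - 9) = (j - 3)*(j - 1)*(j + 3)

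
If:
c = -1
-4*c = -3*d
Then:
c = -1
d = -4/3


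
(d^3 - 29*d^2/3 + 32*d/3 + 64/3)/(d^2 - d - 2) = (3*d^2 - 32*d + 64)/(3*(d - 2))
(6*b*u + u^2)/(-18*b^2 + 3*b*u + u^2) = u/(-3*b + u)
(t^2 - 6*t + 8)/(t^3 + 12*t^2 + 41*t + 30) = (t^2 - 6*t + 8)/(t^3 + 12*t^2 + 41*t + 30)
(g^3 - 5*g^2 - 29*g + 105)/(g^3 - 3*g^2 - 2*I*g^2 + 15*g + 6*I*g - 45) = (g^2 - 2*g - 35)/(g^2 - 2*I*g + 15)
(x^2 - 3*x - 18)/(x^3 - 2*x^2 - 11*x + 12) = (x - 6)/(x^2 - 5*x + 4)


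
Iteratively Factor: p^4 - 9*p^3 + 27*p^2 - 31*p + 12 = (p - 1)*(p^3 - 8*p^2 + 19*p - 12) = (p - 1)^2*(p^2 - 7*p + 12) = (p - 3)*(p - 1)^2*(p - 4)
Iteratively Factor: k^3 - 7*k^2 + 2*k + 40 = (k + 2)*(k^2 - 9*k + 20) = (k - 4)*(k + 2)*(k - 5)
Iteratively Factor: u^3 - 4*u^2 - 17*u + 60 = (u - 3)*(u^2 - u - 20) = (u - 3)*(u + 4)*(u - 5)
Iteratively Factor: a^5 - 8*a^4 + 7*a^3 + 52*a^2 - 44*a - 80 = (a - 5)*(a^4 - 3*a^3 - 8*a^2 + 12*a + 16) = (a - 5)*(a + 2)*(a^3 - 5*a^2 + 2*a + 8) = (a - 5)*(a + 1)*(a + 2)*(a^2 - 6*a + 8) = (a - 5)*(a - 4)*(a + 1)*(a + 2)*(a - 2)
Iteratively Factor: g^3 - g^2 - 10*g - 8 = (g + 1)*(g^2 - 2*g - 8) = (g + 1)*(g + 2)*(g - 4)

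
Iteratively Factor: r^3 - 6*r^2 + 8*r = (r)*(r^2 - 6*r + 8) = r*(r - 2)*(r - 4)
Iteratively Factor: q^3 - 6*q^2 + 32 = (q - 4)*(q^2 - 2*q - 8) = (q - 4)^2*(q + 2)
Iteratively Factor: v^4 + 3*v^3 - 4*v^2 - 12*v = (v + 2)*(v^3 + v^2 - 6*v) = v*(v + 2)*(v^2 + v - 6) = v*(v - 2)*(v + 2)*(v + 3)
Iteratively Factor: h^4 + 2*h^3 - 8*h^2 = (h - 2)*(h^3 + 4*h^2) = h*(h - 2)*(h^2 + 4*h) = h^2*(h - 2)*(h + 4)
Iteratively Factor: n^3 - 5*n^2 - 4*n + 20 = (n - 2)*(n^2 - 3*n - 10) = (n - 2)*(n + 2)*(n - 5)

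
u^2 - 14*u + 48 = (u - 8)*(u - 6)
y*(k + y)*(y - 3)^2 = k*y^3 - 6*k*y^2 + 9*k*y + y^4 - 6*y^3 + 9*y^2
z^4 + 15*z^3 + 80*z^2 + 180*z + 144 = (z + 2)*(z + 3)*(z + 4)*(z + 6)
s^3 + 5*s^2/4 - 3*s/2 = s*(s - 3/4)*(s + 2)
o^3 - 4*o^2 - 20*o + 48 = (o - 6)*(o - 2)*(o + 4)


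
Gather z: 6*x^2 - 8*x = 6*x^2 - 8*x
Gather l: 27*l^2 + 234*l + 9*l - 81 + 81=27*l^2 + 243*l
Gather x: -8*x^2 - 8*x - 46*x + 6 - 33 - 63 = -8*x^2 - 54*x - 90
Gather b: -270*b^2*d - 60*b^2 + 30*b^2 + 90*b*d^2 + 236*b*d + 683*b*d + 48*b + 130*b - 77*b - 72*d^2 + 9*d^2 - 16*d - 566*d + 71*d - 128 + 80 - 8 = b^2*(-270*d - 30) + b*(90*d^2 + 919*d + 101) - 63*d^2 - 511*d - 56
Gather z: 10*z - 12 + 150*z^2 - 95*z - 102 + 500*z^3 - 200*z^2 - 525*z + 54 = 500*z^3 - 50*z^2 - 610*z - 60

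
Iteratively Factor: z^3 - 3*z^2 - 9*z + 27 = (z - 3)*(z^2 - 9) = (z - 3)^2*(z + 3)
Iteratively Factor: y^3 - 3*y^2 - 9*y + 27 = (y - 3)*(y^2 - 9) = (y - 3)*(y + 3)*(y - 3)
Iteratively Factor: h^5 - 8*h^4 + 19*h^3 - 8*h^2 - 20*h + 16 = (h + 1)*(h^4 - 9*h^3 + 28*h^2 - 36*h + 16) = (h - 2)*(h + 1)*(h^3 - 7*h^2 + 14*h - 8) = (h - 2)*(h - 1)*(h + 1)*(h^2 - 6*h + 8) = (h - 2)^2*(h - 1)*(h + 1)*(h - 4)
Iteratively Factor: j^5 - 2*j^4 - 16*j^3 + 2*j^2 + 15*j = (j + 3)*(j^4 - 5*j^3 - j^2 + 5*j) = (j - 1)*(j + 3)*(j^3 - 4*j^2 - 5*j) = j*(j - 1)*(j + 3)*(j^2 - 4*j - 5) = j*(j - 5)*(j - 1)*(j + 3)*(j + 1)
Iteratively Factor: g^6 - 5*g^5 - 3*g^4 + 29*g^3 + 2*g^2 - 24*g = (g)*(g^5 - 5*g^4 - 3*g^3 + 29*g^2 + 2*g - 24) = g*(g + 2)*(g^4 - 7*g^3 + 11*g^2 + 7*g - 12) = g*(g - 3)*(g + 2)*(g^3 - 4*g^2 - g + 4) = g*(g - 3)*(g + 1)*(g + 2)*(g^2 - 5*g + 4) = g*(g - 3)*(g - 1)*(g + 1)*(g + 2)*(g - 4)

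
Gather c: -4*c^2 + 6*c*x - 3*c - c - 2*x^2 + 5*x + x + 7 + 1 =-4*c^2 + c*(6*x - 4) - 2*x^2 + 6*x + 8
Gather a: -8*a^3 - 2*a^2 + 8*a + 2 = -8*a^3 - 2*a^2 + 8*a + 2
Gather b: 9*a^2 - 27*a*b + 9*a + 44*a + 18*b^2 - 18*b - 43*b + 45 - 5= 9*a^2 + 53*a + 18*b^2 + b*(-27*a - 61) + 40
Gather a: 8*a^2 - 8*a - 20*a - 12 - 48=8*a^2 - 28*a - 60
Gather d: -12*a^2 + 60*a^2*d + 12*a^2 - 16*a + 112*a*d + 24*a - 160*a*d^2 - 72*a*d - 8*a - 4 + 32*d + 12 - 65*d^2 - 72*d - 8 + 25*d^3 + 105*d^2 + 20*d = 25*d^3 + d^2*(40 - 160*a) + d*(60*a^2 + 40*a - 20)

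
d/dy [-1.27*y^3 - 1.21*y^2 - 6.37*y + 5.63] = -3.81*y^2 - 2.42*y - 6.37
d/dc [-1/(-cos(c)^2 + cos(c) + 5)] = (2*cos(c) - 1)*sin(c)/(sin(c)^2 + cos(c) + 4)^2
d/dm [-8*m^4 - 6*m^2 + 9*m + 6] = -32*m^3 - 12*m + 9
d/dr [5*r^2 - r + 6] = 10*r - 1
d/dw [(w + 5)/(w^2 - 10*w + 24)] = (w^2 - 10*w - 2*(w - 5)*(w + 5) + 24)/(w^2 - 10*w + 24)^2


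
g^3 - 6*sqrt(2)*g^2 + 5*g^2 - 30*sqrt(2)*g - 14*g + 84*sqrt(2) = (g - 2)*(g + 7)*(g - 6*sqrt(2))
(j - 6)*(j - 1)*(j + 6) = j^3 - j^2 - 36*j + 36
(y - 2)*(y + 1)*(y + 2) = y^3 + y^2 - 4*y - 4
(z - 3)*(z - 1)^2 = z^3 - 5*z^2 + 7*z - 3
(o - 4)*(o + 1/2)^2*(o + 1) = o^4 - 2*o^3 - 27*o^2/4 - 19*o/4 - 1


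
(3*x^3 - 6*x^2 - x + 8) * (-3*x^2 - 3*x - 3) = -9*x^5 + 9*x^4 + 12*x^3 - 3*x^2 - 21*x - 24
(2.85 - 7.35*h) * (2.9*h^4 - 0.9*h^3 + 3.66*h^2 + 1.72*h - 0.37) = -21.315*h^5 + 14.88*h^4 - 29.466*h^3 - 2.211*h^2 + 7.6215*h - 1.0545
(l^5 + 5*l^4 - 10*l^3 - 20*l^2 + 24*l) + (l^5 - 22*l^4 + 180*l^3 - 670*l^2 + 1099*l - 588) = 2*l^5 - 17*l^4 + 170*l^3 - 690*l^2 + 1123*l - 588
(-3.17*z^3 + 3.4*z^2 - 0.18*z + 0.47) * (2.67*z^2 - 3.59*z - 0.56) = -8.4639*z^5 + 20.4583*z^4 - 10.9114*z^3 - 0.00290000000000024*z^2 - 1.5865*z - 0.2632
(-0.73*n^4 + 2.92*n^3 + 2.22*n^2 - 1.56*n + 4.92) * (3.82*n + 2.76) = -2.7886*n^5 + 9.1396*n^4 + 16.5396*n^3 + 0.168*n^2 + 14.4888*n + 13.5792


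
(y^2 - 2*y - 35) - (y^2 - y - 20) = -y - 15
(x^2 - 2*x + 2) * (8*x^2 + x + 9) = 8*x^4 - 15*x^3 + 23*x^2 - 16*x + 18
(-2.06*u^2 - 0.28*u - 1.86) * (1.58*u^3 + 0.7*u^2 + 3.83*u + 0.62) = -3.2548*u^5 - 1.8844*u^4 - 11.0246*u^3 - 3.6516*u^2 - 7.2974*u - 1.1532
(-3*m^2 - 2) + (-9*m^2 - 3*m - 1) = -12*m^2 - 3*m - 3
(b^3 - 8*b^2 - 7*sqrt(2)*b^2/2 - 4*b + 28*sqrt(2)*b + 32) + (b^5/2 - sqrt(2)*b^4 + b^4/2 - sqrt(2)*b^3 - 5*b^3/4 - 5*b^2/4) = b^5/2 - sqrt(2)*b^4 + b^4/2 - sqrt(2)*b^3 - b^3/4 - 37*b^2/4 - 7*sqrt(2)*b^2/2 - 4*b + 28*sqrt(2)*b + 32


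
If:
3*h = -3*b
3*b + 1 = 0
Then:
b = -1/3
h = 1/3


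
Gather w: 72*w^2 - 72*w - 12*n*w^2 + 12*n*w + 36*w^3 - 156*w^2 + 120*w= 36*w^3 + w^2*(-12*n - 84) + w*(12*n + 48)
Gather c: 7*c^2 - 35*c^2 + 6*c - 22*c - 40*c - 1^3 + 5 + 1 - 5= -28*c^2 - 56*c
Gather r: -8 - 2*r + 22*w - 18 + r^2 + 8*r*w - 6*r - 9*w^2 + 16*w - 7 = r^2 + r*(8*w - 8) - 9*w^2 + 38*w - 33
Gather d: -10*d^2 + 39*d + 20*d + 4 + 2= -10*d^2 + 59*d + 6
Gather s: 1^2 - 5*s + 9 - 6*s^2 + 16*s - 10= -6*s^2 + 11*s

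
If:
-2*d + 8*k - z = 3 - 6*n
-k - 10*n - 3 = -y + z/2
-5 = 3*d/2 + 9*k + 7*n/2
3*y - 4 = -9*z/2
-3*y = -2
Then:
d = -13219/5112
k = -67/2556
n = -431/1704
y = 2/3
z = 4/9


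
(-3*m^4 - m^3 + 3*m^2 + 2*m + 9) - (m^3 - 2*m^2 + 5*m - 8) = -3*m^4 - 2*m^3 + 5*m^2 - 3*m + 17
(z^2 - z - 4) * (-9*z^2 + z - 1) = -9*z^4 + 10*z^3 + 34*z^2 - 3*z + 4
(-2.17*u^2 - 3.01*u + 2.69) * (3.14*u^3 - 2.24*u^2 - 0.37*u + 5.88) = -6.8138*u^5 - 4.5906*u^4 + 15.9919*u^3 - 17.6715*u^2 - 18.6941*u + 15.8172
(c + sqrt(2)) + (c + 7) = 2*c + sqrt(2) + 7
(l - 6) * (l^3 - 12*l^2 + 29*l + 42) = l^4 - 18*l^3 + 101*l^2 - 132*l - 252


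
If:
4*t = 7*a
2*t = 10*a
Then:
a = 0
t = 0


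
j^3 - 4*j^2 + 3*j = j*(j - 3)*(j - 1)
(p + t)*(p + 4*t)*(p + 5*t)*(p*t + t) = p^4*t + 10*p^3*t^2 + p^3*t + 29*p^2*t^3 + 10*p^2*t^2 + 20*p*t^4 + 29*p*t^3 + 20*t^4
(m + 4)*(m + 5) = m^2 + 9*m + 20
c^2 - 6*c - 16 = (c - 8)*(c + 2)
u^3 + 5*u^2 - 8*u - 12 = (u - 2)*(u + 1)*(u + 6)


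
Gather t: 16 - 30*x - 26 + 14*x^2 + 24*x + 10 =14*x^2 - 6*x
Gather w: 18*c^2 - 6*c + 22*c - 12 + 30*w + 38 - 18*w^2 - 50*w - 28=18*c^2 + 16*c - 18*w^2 - 20*w - 2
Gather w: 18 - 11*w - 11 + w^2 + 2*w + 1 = w^2 - 9*w + 8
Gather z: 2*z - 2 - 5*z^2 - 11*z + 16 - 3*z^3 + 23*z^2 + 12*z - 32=-3*z^3 + 18*z^2 + 3*z - 18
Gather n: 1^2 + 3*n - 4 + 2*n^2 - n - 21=2*n^2 + 2*n - 24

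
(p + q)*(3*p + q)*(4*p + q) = 12*p^3 + 19*p^2*q + 8*p*q^2 + q^3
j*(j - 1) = j^2 - j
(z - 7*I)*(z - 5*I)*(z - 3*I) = z^3 - 15*I*z^2 - 71*z + 105*I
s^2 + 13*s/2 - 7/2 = (s - 1/2)*(s + 7)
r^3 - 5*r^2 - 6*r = r*(r - 6)*(r + 1)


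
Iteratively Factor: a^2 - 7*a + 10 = (a - 5)*(a - 2)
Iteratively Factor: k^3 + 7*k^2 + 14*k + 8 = (k + 4)*(k^2 + 3*k + 2) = (k + 1)*(k + 4)*(k + 2)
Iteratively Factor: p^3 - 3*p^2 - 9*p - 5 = (p + 1)*(p^2 - 4*p - 5) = (p + 1)^2*(p - 5)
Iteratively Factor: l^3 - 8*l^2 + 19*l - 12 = (l - 3)*(l^2 - 5*l + 4) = (l - 3)*(l - 1)*(l - 4)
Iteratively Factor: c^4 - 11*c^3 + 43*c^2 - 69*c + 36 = (c - 4)*(c^3 - 7*c^2 + 15*c - 9) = (c - 4)*(c - 3)*(c^2 - 4*c + 3) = (c - 4)*(c - 3)*(c - 1)*(c - 3)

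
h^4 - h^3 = h^3*(h - 1)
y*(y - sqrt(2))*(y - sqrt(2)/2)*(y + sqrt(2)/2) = y^4 - sqrt(2)*y^3 - y^2/2 + sqrt(2)*y/2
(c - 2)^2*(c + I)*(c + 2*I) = c^4 - 4*c^3 + 3*I*c^3 + 2*c^2 - 12*I*c^2 + 8*c + 12*I*c - 8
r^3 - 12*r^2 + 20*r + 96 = (r - 8)*(r - 6)*(r + 2)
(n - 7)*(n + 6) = n^2 - n - 42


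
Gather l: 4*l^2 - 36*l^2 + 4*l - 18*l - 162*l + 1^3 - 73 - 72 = -32*l^2 - 176*l - 144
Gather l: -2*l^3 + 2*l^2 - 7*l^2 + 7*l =-2*l^3 - 5*l^2 + 7*l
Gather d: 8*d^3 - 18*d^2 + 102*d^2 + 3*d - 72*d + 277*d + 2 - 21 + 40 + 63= 8*d^3 + 84*d^2 + 208*d + 84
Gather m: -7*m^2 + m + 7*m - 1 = -7*m^2 + 8*m - 1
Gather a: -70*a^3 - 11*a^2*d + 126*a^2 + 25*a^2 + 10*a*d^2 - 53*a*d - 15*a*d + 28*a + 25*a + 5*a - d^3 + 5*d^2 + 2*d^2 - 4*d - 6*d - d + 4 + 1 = -70*a^3 + a^2*(151 - 11*d) + a*(10*d^2 - 68*d + 58) - d^3 + 7*d^2 - 11*d + 5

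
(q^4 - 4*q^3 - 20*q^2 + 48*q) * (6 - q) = -q^5 + 10*q^4 - 4*q^3 - 168*q^2 + 288*q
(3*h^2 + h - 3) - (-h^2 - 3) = 4*h^2 + h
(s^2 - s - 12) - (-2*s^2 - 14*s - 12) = 3*s^2 + 13*s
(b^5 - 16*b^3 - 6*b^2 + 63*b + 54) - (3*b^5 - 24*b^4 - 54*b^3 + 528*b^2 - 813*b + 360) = -2*b^5 + 24*b^4 + 38*b^3 - 534*b^2 + 876*b - 306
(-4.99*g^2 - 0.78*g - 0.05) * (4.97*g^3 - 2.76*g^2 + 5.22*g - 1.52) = -24.8003*g^5 + 9.8958*g^4 - 24.1435*g^3 + 3.6512*g^2 + 0.9246*g + 0.076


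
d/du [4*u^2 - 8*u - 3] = 8*u - 8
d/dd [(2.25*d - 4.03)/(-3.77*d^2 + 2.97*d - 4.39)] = (8.4825*d^2 - 30.3862*d + 2.0916)/(14.2129*d^4 - 22.3938*d^3 + 41.9215*d^2 - 26.0766*d + 19.2721)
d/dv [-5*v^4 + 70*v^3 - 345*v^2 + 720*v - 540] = -20*v^3 + 210*v^2 - 690*v + 720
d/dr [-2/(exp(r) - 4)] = 2*exp(r)/(exp(r) - 4)^2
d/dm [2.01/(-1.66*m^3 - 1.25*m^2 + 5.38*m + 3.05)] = (10.0098*m^2 + 5.025*m - 10.8138)/(1.66*m^3 + 1.25*m^2 - 5.38*m - 3.05)^2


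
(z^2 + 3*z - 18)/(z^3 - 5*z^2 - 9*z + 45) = (z + 6)/(z^2 - 2*z - 15)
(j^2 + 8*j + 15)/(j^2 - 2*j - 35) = (j + 3)/(j - 7)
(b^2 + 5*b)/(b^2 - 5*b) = (b + 5)/(b - 5)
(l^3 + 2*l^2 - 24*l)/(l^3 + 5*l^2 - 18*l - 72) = l/(l + 3)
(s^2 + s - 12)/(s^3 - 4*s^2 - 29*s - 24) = (-s^2 - s + 12)/(-s^3 + 4*s^2 + 29*s + 24)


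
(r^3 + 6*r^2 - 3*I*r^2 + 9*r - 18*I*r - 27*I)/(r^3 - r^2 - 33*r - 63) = (r - 3*I)/(r - 7)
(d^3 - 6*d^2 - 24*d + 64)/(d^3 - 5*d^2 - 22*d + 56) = (d - 8)/(d - 7)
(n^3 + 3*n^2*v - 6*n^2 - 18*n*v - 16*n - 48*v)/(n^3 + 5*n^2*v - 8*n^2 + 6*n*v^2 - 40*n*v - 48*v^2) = (n + 2)/(n + 2*v)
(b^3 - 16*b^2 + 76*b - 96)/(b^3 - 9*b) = (b^3 - 16*b^2 + 76*b - 96)/(b*(b^2 - 9))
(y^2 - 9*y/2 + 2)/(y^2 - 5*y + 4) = (y - 1/2)/(y - 1)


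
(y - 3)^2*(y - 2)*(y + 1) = y^4 - 7*y^3 + 13*y^2 + 3*y - 18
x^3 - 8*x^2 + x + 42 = (x - 7)*(x - 3)*(x + 2)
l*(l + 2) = l^2 + 2*l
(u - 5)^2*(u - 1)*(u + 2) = u^4 - 9*u^3 + 13*u^2 + 45*u - 50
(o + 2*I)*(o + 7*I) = o^2 + 9*I*o - 14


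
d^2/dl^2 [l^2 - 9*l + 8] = 2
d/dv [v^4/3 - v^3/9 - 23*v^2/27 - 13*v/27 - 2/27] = 4*v^3/3 - v^2/3 - 46*v/27 - 13/27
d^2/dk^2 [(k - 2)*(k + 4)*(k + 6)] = 6*k + 16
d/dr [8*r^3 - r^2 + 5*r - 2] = 24*r^2 - 2*r + 5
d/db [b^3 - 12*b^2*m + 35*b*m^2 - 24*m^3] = 3*b^2 - 24*b*m + 35*m^2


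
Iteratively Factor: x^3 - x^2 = (x)*(x^2 - x) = x^2*(x - 1)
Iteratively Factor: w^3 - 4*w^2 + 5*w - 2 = (w - 1)*(w^2 - 3*w + 2) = (w - 2)*(w - 1)*(w - 1)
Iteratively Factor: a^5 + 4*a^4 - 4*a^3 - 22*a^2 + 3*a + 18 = (a + 3)*(a^4 + a^3 - 7*a^2 - a + 6) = (a + 3)^2*(a^3 - 2*a^2 - a + 2) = (a + 1)*(a + 3)^2*(a^2 - 3*a + 2) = (a - 1)*(a + 1)*(a + 3)^2*(a - 2)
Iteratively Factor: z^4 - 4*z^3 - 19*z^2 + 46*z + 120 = (z + 3)*(z^3 - 7*z^2 + 2*z + 40) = (z + 2)*(z + 3)*(z^2 - 9*z + 20) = (z - 4)*(z + 2)*(z + 3)*(z - 5)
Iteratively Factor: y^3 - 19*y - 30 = (y + 2)*(y^2 - 2*y - 15) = (y - 5)*(y + 2)*(y + 3)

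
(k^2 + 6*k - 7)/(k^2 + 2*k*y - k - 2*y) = (k + 7)/(k + 2*y)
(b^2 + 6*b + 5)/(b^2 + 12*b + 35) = (b + 1)/(b + 7)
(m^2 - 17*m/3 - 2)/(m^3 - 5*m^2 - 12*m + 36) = (m + 1/3)/(m^2 + m - 6)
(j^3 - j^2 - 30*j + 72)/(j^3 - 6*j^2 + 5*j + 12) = (j + 6)/(j + 1)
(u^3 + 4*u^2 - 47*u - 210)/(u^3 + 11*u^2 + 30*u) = (u - 7)/u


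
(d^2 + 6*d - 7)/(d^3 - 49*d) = (d - 1)/(d*(d - 7))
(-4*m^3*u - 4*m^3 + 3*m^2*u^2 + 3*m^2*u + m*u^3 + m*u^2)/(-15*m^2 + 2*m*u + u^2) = m*(-4*m^2*u - 4*m^2 + 3*m*u^2 + 3*m*u + u^3 + u^2)/(-15*m^2 + 2*m*u + u^2)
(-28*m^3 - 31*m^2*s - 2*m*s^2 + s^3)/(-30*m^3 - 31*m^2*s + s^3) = (-28*m^2 - 3*m*s + s^2)/(-30*m^2 - m*s + s^2)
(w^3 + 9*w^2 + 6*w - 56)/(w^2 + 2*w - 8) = w + 7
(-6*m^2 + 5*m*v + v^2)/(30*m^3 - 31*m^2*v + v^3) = 1/(-5*m + v)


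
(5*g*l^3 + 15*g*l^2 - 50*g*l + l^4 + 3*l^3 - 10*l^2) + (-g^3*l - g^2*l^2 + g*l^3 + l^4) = -g^3*l - g^2*l^2 + 6*g*l^3 + 15*g*l^2 - 50*g*l + 2*l^4 + 3*l^3 - 10*l^2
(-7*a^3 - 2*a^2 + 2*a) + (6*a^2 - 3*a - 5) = -7*a^3 + 4*a^2 - a - 5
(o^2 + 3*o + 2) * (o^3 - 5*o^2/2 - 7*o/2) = o^5 + o^4/2 - 9*o^3 - 31*o^2/2 - 7*o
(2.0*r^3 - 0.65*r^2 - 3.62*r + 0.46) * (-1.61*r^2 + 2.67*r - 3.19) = -3.22*r^5 + 6.3865*r^4 - 2.2873*r^3 - 8.3325*r^2 + 12.776*r - 1.4674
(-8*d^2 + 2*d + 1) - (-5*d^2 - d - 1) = -3*d^2 + 3*d + 2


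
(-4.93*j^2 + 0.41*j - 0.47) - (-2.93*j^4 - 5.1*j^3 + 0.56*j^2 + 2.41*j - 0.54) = 2.93*j^4 + 5.1*j^3 - 5.49*j^2 - 2.0*j + 0.0700000000000001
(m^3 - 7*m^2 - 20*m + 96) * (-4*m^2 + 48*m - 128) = -4*m^5 + 76*m^4 - 384*m^3 - 448*m^2 + 7168*m - 12288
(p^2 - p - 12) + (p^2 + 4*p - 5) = 2*p^2 + 3*p - 17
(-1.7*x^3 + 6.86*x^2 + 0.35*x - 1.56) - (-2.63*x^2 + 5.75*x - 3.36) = -1.7*x^3 + 9.49*x^2 - 5.4*x + 1.8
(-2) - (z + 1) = -z - 3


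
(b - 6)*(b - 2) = b^2 - 8*b + 12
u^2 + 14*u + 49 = (u + 7)^2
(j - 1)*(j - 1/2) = j^2 - 3*j/2 + 1/2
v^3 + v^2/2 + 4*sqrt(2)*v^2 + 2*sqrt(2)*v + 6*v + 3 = (v + 1/2)*(v + sqrt(2))*(v + 3*sqrt(2))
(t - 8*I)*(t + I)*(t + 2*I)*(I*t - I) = I*t^4 + 5*t^3 - I*t^3 - 5*t^2 + 22*I*t^2 - 16*t - 22*I*t + 16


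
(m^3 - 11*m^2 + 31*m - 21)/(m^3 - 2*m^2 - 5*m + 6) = (m - 7)/(m + 2)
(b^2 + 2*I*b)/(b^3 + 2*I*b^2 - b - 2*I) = b/(b^2 - 1)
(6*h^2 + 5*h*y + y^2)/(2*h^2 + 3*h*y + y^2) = (3*h + y)/(h + y)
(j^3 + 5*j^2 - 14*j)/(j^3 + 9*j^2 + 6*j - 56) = j/(j + 4)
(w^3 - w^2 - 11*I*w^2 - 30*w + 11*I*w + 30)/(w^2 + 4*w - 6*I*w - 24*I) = (w^2 - w*(1 + 5*I) + 5*I)/(w + 4)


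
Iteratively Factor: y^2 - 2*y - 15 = (y - 5)*(y + 3)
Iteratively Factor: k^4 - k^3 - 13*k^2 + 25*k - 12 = (k + 4)*(k^3 - 5*k^2 + 7*k - 3) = (k - 3)*(k + 4)*(k^2 - 2*k + 1) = (k - 3)*(k - 1)*(k + 4)*(k - 1)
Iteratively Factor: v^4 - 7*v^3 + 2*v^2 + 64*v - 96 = (v - 4)*(v^3 - 3*v^2 - 10*v + 24) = (v - 4)*(v - 2)*(v^2 - v - 12) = (v - 4)*(v - 2)*(v + 3)*(v - 4)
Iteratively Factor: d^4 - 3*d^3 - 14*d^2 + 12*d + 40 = (d - 2)*(d^3 - d^2 - 16*d - 20) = (d - 5)*(d - 2)*(d^2 + 4*d + 4) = (d - 5)*(d - 2)*(d + 2)*(d + 2)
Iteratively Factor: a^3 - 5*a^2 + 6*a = (a - 2)*(a^2 - 3*a) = a*(a - 2)*(a - 3)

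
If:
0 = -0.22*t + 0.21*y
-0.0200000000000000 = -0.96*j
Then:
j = 0.02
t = 0.954545454545455*y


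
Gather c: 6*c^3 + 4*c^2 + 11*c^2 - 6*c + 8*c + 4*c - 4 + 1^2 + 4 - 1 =6*c^3 + 15*c^2 + 6*c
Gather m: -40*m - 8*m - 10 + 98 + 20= 108 - 48*m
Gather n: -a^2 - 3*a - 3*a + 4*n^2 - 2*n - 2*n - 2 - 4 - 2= -a^2 - 6*a + 4*n^2 - 4*n - 8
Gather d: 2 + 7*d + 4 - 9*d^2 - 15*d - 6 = -9*d^2 - 8*d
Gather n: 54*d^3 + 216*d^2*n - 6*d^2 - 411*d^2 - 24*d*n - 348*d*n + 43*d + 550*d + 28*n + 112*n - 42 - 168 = 54*d^3 - 417*d^2 + 593*d + n*(216*d^2 - 372*d + 140) - 210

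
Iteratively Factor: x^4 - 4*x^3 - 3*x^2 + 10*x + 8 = (x - 4)*(x^3 - 3*x - 2) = (x - 4)*(x + 1)*(x^2 - x - 2) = (x - 4)*(x + 1)^2*(x - 2)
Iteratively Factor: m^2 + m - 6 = (m - 2)*(m + 3)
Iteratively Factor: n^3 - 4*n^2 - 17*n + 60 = (n + 4)*(n^2 - 8*n + 15) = (n - 3)*(n + 4)*(n - 5)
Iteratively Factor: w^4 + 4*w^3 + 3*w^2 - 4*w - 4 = (w + 2)*(w^3 + 2*w^2 - w - 2) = (w - 1)*(w + 2)*(w^2 + 3*w + 2) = (w - 1)*(w + 2)^2*(w + 1)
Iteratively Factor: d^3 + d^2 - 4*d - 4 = (d - 2)*(d^2 + 3*d + 2) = (d - 2)*(d + 2)*(d + 1)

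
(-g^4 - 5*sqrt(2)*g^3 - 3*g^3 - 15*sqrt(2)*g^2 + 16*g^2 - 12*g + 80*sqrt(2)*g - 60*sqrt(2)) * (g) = -g^5 - 5*sqrt(2)*g^4 - 3*g^4 - 15*sqrt(2)*g^3 + 16*g^3 - 12*g^2 + 80*sqrt(2)*g^2 - 60*sqrt(2)*g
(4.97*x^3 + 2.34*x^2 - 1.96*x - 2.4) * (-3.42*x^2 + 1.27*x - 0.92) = -16.9974*x^5 - 1.6909*x^4 + 5.1026*x^3 + 3.566*x^2 - 1.2448*x + 2.208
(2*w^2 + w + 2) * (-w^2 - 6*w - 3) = -2*w^4 - 13*w^3 - 14*w^2 - 15*w - 6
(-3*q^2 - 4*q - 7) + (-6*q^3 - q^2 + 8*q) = -6*q^3 - 4*q^2 + 4*q - 7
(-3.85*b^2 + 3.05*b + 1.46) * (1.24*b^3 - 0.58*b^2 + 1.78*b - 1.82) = -4.774*b^5 + 6.015*b^4 - 6.8116*b^3 + 11.5892*b^2 - 2.9522*b - 2.6572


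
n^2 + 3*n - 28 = (n - 4)*(n + 7)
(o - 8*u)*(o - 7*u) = o^2 - 15*o*u + 56*u^2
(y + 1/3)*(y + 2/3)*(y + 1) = y^3 + 2*y^2 + 11*y/9 + 2/9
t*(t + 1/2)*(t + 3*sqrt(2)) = t^3 + t^2/2 + 3*sqrt(2)*t^2 + 3*sqrt(2)*t/2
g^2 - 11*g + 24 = (g - 8)*(g - 3)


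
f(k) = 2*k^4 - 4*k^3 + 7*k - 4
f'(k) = 8*k^3 - 12*k^2 + 7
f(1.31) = 2.07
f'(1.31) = 4.39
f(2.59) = 34.63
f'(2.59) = 65.49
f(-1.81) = 28.51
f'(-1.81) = -79.75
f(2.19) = 15.32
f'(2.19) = 33.47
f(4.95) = 746.25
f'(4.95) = 683.27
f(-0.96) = -5.48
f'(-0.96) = -11.14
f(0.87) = 0.60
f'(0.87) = 3.19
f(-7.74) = 8974.40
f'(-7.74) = -4421.37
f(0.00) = -4.00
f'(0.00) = 7.00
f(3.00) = 71.00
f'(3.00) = 115.00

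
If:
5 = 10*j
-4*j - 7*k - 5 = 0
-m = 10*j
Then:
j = 1/2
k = -1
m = -5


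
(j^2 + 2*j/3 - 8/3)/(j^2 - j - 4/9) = 3*(j + 2)/(3*j + 1)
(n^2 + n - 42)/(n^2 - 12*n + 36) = (n + 7)/(n - 6)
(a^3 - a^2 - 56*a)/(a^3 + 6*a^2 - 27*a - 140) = a*(a - 8)/(a^2 - a - 20)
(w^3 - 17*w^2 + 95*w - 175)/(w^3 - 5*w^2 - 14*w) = (w^2 - 10*w + 25)/(w*(w + 2))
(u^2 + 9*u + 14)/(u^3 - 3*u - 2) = (u^2 + 9*u + 14)/(u^3 - 3*u - 2)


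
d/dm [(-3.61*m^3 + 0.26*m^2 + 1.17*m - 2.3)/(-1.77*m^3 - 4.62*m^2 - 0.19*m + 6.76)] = (17.1384*m^4 + 5.5136*m^3 - 80.0678*m^2 - 17.7368*m + 7.4722)/(3.1329*m^6 + 16.3548*m^5 + 22.017*m^4 - 22.1748*m^3 - 62.4263*m^2 - 2.5688*m + 45.6976)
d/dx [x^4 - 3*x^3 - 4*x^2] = x*(4*x^2 - 9*x - 8)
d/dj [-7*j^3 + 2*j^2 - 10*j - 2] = -21*j^2 + 4*j - 10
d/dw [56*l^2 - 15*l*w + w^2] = -15*l + 2*w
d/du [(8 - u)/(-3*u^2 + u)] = (-3*u^2 + 48*u - 8)/(u^2*(9*u^2 - 6*u + 1))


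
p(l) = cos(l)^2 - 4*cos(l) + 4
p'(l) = -2*sin(l)*cos(l) + 4*sin(l)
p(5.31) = 2.07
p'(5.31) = -2.38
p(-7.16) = 1.85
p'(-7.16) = -2.09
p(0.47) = 1.23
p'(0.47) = 1.00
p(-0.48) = 1.24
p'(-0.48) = -1.03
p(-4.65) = 4.25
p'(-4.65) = 4.12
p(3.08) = 8.99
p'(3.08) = 0.37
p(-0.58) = 1.35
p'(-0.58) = -1.28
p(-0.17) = 1.03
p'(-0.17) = -0.34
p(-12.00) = 1.34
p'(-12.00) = 1.24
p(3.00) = 8.94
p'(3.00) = 0.84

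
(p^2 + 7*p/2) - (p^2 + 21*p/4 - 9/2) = 9/2 - 7*p/4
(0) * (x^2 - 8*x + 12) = 0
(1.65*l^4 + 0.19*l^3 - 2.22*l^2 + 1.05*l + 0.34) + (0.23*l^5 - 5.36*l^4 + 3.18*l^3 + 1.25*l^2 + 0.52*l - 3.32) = 0.23*l^5 - 3.71*l^4 + 3.37*l^3 - 0.97*l^2 + 1.57*l - 2.98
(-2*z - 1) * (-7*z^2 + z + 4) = 14*z^3 + 5*z^2 - 9*z - 4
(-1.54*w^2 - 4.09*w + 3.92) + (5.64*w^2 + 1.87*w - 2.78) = 4.1*w^2 - 2.22*w + 1.14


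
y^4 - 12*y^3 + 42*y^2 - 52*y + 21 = (y - 7)*(y - 3)*(y - 1)^2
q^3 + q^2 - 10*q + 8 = (q - 2)*(q - 1)*(q + 4)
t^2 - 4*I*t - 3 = (t - 3*I)*(t - I)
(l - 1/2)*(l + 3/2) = l^2 + l - 3/4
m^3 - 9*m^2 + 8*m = m*(m - 8)*(m - 1)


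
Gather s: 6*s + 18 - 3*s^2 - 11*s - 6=-3*s^2 - 5*s + 12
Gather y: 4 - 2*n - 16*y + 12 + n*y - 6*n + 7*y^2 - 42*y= -8*n + 7*y^2 + y*(n - 58) + 16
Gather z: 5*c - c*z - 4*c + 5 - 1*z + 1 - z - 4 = c + z*(-c - 2) + 2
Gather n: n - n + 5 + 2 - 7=0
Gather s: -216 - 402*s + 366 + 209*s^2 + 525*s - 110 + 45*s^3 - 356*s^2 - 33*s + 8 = 45*s^3 - 147*s^2 + 90*s + 48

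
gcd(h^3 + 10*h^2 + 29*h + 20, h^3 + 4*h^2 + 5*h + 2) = h + 1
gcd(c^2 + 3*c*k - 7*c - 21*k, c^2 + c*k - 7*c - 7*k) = c - 7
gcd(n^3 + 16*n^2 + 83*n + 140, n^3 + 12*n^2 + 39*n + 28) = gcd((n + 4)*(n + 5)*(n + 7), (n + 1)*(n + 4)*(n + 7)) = n^2 + 11*n + 28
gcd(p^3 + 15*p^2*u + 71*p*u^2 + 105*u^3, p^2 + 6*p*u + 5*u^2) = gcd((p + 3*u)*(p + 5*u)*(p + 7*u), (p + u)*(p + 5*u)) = p + 5*u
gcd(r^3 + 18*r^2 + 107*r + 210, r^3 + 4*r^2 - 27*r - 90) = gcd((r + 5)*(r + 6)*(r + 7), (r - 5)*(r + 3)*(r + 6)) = r + 6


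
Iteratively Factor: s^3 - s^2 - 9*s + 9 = (s - 1)*(s^2 - 9) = (s - 1)*(s + 3)*(s - 3)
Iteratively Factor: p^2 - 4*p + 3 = (p - 1)*(p - 3)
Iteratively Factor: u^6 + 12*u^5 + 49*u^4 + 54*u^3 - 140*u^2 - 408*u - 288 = (u + 3)*(u^5 + 9*u^4 + 22*u^3 - 12*u^2 - 104*u - 96) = (u + 3)^2*(u^4 + 6*u^3 + 4*u^2 - 24*u - 32) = (u - 2)*(u + 3)^2*(u^3 + 8*u^2 + 20*u + 16) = (u - 2)*(u + 3)^2*(u + 4)*(u^2 + 4*u + 4) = (u - 2)*(u + 2)*(u + 3)^2*(u + 4)*(u + 2)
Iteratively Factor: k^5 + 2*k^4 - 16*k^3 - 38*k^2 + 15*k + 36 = (k - 4)*(k^4 + 6*k^3 + 8*k^2 - 6*k - 9) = (k - 4)*(k - 1)*(k^3 + 7*k^2 + 15*k + 9) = (k - 4)*(k - 1)*(k + 3)*(k^2 + 4*k + 3) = (k - 4)*(k - 1)*(k + 3)^2*(k + 1)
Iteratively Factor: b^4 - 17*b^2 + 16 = (b - 4)*(b^3 + 4*b^2 - b - 4) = (b - 4)*(b + 1)*(b^2 + 3*b - 4) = (b - 4)*(b + 1)*(b + 4)*(b - 1)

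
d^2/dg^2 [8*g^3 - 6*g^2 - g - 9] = 48*g - 12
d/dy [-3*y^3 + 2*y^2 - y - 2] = -9*y^2 + 4*y - 1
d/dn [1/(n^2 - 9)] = -2*n/(n^2 - 9)^2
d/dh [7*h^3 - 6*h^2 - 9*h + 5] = 21*h^2 - 12*h - 9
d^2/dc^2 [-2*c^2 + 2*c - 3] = -4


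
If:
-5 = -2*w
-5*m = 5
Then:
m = -1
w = 5/2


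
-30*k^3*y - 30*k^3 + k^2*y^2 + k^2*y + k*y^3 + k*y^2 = (-5*k + y)*(6*k + y)*(k*y + k)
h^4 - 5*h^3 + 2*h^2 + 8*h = h*(h - 4)*(h - 2)*(h + 1)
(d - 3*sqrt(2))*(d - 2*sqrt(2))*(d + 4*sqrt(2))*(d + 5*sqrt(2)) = d^4 + 4*sqrt(2)*d^3 - 38*d^2 - 92*sqrt(2)*d + 480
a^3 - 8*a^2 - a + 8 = (a - 8)*(a - 1)*(a + 1)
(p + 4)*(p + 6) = p^2 + 10*p + 24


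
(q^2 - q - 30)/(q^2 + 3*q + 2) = (q^2 - q - 30)/(q^2 + 3*q + 2)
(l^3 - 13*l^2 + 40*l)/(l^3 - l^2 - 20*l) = (l - 8)/(l + 4)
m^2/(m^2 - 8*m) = m/(m - 8)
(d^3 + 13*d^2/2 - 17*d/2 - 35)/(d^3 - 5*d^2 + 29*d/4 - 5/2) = 2*(d^2 + 9*d + 14)/(2*d^2 - 5*d + 2)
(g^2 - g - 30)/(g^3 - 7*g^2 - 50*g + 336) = (g + 5)/(g^2 - g - 56)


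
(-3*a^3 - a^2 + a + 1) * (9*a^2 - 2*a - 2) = -27*a^5 - 3*a^4 + 17*a^3 + 9*a^2 - 4*a - 2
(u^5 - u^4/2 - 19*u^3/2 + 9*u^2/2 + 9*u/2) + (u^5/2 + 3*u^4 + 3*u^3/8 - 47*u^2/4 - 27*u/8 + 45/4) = 3*u^5/2 + 5*u^4/2 - 73*u^3/8 - 29*u^2/4 + 9*u/8 + 45/4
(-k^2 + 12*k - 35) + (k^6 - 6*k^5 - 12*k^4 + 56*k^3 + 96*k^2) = k^6 - 6*k^5 - 12*k^4 + 56*k^3 + 95*k^2 + 12*k - 35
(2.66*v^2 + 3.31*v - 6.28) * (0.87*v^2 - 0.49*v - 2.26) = 2.3142*v^4 + 1.5763*v^3 - 13.0971*v^2 - 4.4034*v + 14.1928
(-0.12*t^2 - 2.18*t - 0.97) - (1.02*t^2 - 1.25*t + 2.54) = -1.14*t^2 - 0.93*t - 3.51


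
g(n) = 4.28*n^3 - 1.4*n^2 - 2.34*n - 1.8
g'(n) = 12.84*n^2 - 2.8*n - 2.34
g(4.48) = 344.46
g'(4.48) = 242.82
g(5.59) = 688.99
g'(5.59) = 383.23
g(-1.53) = -16.83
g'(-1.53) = 32.00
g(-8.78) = -2986.04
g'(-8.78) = 1012.06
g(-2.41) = -64.20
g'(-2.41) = 78.98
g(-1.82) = -27.98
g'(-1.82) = 45.29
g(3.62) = 174.42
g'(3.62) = 155.78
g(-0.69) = -2.26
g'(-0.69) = 5.71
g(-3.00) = -122.94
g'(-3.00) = 121.62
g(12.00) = 7164.36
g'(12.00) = 1813.02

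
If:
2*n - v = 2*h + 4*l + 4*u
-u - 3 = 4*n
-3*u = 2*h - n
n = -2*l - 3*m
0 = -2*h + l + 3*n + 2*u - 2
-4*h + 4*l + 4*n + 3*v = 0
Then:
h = -263/151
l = -43/151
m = 77/151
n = -145/151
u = 127/151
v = -100/151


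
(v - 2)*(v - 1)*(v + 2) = v^3 - v^2 - 4*v + 4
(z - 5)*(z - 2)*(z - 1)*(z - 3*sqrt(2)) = z^4 - 8*z^3 - 3*sqrt(2)*z^3 + 17*z^2 + 24*sqrt(2)*z^2 - 51*sqrt(2)*z - 10*z + 30*sqrt(2)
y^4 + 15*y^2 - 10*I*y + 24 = (y - 3*I)*(y - 2*I)*(y + I)*(y + 4*I)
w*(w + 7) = w^2 + 7*w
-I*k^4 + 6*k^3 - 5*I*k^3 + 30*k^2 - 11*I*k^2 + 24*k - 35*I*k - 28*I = (k + 4)*(k - I)*(k + 7*I)*(-I*k - I)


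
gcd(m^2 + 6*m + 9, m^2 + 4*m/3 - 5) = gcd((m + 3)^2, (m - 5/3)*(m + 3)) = m + 3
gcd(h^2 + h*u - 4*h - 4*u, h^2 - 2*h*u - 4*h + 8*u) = h - 4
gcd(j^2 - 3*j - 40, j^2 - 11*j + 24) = j - 8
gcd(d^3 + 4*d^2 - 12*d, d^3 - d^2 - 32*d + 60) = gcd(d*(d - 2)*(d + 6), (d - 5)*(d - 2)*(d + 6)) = d^2 + 4*d - 12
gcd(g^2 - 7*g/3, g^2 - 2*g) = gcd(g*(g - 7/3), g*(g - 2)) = g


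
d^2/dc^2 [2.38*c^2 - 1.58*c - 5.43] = 4.76000000000000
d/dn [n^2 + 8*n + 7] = 2*n + 8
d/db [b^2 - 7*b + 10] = 2*b - 7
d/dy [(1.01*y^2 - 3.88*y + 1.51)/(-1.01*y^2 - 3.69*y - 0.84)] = (-7.6457*y^2 + 1.3534*y + 8.8311)/(1.0201*y^4 + 7.4538*y^3 + 15.3129*y^2 + 6.1992*y + 0.7056)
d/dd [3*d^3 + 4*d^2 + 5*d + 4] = 9*d^2 + 8*d + 5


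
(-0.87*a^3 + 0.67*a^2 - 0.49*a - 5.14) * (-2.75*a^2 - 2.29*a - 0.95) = 2.3925*a^5 + 0.1498*a^4 + 0.6397*a^3 + 14.6206*a^2 + 12.2361*a + 4.883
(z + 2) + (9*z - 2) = 10*z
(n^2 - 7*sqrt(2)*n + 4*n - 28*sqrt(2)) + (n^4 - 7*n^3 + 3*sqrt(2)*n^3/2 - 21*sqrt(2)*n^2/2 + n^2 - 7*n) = n^4 - 7*n^3 + 3*sqrt(2)*n^3/2 - 21*sqrt(2)*n^2/2 + 2*n^2 - 7*sqrt(2)*n - 3*n - 28*sqrt(2)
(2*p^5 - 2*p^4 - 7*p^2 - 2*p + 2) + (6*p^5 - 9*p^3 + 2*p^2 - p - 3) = 8*p^5 - 2*p^4 - 9*p^3 - 5*p^2 - 3*p - 1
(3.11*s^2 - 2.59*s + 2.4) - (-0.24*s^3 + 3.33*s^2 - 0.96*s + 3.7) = 0.24*s^3 - 0.22*s^2 - 1.63*s - 1.3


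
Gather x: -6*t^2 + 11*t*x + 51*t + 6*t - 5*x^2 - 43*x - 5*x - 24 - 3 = -6*t^2 + 57*t - 5*x^2 + x*(11*t - 48) - 27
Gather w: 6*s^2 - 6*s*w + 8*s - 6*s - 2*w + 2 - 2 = 6*s^2 + 2*s + w*(-6*s - 2)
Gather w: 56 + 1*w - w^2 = -w^2 + w + 56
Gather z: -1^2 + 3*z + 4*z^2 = 4*z^2 + 3*z - 1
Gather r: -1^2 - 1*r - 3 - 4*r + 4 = -5*r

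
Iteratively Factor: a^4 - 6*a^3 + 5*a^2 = (a)*(a^3 - 6*a^2 + 5*a) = a*(a - 1)*(a^2 - 5*a) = a^2*(a - 1)*(a - 5)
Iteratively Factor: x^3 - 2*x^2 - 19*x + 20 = (x - 5)*(x^2 + 3*x - 4) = (x - 5)*(x + 4)*(x - 1)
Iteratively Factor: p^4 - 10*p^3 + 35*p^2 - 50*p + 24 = (p - 1)*(p^3 - 9*p^2 + 26*p - 24) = (p - 2)*(p - 1)*(p^2 - 7*p + 12) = (p - 4)*(p - 2)*(p - 1)*(p - 3)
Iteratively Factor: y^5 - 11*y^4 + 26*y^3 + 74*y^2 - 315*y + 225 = (y - 3)*(y^4 - 8*y^3 + 2*y^2 + 80*y - 75) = (y - 5)*(y - 3)*(y^3 - 3*y^2 - 13*y + 15) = (y - 5)^2*(y - 3)*(y^2 + 2*y - 3) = (y - 5)^2*(y - 3)*(y - 1)*(y + 3)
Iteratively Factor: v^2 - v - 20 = (v + 4)*(v - 5)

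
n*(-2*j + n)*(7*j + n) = -14*j^2*n + 5*j*n^2 + n^3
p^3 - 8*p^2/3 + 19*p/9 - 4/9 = (p - 4/3)*(p - 1)*(p - 1/3)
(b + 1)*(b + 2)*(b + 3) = b^3 + 6*b^2 + 11*b + 6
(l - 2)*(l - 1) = l^2 - 3*l + 2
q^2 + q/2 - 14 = (q - 7/2)*(q + 4)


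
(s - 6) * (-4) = 24 - 4*s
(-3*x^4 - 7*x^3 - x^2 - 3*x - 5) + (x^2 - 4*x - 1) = -3*x^4 - 7*x^3 - 7*x - 6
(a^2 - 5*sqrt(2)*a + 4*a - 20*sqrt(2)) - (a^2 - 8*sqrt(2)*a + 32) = 4*a + 3*sqrt(2)*a - 32 - 20*sqrt(2)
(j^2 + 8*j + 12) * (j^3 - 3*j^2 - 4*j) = j^5 + 5*j^4 - 16*j^3 - 68*j^2 - 48*j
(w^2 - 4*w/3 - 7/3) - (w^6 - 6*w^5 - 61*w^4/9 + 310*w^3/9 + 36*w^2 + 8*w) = -w^6 + 6*w^5 + 61*w^4/9 - 310*w^3/9 - 35*w^2 - 28*w/3 - 7/3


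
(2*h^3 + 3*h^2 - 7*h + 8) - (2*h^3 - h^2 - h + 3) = 4*h^2 - 6*h + 5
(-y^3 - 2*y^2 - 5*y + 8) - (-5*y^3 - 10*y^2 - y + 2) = 4*y^3 + 8*y^2 - 4*y + 6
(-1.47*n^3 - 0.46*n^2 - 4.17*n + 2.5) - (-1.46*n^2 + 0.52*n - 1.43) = -1.47*n^3 + 1.0*n^2 - 4.69*n + 3.93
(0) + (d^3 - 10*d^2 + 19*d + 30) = d^3 - 10*d^2 + 19*d + 30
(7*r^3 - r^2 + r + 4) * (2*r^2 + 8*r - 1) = 14*r^5 + 54*r^4 - 13*r^3 + 17*r^2 + 31*r - 4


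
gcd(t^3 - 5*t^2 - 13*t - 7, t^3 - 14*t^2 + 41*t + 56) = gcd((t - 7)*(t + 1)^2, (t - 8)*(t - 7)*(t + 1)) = t^2 - 6*t - 7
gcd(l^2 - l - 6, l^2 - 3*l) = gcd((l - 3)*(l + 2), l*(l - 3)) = l - 3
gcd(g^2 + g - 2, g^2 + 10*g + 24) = 1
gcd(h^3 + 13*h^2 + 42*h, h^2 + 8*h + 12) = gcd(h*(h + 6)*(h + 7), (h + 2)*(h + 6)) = h + 6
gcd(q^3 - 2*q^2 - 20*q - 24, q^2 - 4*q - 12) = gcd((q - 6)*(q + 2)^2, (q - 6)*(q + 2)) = q^2 - 4*q - 12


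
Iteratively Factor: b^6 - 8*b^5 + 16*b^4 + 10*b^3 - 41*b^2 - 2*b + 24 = (b - 3)*(b^5 - 5*b^4 + b^3 + 13*b^2 - 2*b - 8) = (b - 4)*(b - 3)*(b^4 - b^3 - 3*b^2 + b + 2) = (b - 4)*(b - 3)*(b + 1)*(b^3 - 2*b^2 - b + 2) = (b - 4)*(b - 3)*(b + 1)^2*(b^2 - 3*b + 2) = (b - 4)*(b - 3)*(b - 2)*(b + 1)^2*(b - 1)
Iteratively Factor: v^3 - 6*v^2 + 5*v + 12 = (v - 3)*(v^2 - 3*v - 4) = (v - 3)*(v + 1)*(v - 4)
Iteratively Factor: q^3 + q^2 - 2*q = (q - 1)*(q^2 + 2*q) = q*(q - 1)*(q + 2)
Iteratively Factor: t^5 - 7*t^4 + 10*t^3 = (t - 5)*(t^4 - 2*t^3) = t*(t - 5)*(t^3 - 2*t^2) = t*(t - 5)*(t - 2)*(t^2) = t^2*(t - 5)*(t - 2)*(t)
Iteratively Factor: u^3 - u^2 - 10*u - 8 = (u - 4)*(u^2 + 3*u + 2) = (u - 4)*(u + 1)*(u + 2)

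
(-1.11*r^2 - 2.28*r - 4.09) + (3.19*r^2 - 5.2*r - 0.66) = 2.08*r^2 - 7.48*r - 4.75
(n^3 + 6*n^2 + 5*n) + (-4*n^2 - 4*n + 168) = n^3 + 2*n^2 + n + 168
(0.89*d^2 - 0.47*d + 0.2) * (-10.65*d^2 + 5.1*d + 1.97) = -9.4785*d^4 + 9.5445*d^3 - 2.7737*d^2 + 0.0941000000000001*d + 0.394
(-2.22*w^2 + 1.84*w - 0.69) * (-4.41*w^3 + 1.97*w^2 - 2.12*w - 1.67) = 9.7902*w^5 - 12.4878*w^4 + 11.3741*w^3 - 1.5527*w^2 - 1.61*w + 1.1523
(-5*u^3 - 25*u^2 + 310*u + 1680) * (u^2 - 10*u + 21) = -5*u^5 + 25*u^4 + 455*u^3 - 1945*u^2 - 10290*u + 35280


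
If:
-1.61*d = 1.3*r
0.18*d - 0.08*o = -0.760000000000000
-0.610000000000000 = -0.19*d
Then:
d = 3.21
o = 16.72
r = -3.98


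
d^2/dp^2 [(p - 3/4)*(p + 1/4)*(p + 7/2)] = 6*p + 6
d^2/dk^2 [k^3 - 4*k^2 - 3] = 6*k - 8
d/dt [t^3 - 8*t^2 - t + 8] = 3*t^2 - 16*t - 1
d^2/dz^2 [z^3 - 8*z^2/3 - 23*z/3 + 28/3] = 6*z - 16/3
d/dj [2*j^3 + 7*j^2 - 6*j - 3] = 6*j^2 + 14*j - 6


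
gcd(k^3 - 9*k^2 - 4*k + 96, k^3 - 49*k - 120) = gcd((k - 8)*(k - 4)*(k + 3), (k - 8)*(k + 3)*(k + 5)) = k^2 - 5*k - 24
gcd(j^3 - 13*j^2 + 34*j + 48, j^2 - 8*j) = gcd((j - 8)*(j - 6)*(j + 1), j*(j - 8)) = j - 8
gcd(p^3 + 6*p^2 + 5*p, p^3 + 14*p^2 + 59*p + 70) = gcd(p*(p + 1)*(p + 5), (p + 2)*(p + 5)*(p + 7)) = p + 5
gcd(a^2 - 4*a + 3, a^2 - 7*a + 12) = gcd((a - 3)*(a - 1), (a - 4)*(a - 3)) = a - 3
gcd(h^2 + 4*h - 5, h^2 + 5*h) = h + 5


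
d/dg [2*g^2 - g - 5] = 4*g - 1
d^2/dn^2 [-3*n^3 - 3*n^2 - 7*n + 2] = -18*n - 6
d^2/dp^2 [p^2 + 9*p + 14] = 2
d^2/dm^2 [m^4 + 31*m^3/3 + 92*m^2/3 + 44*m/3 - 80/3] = 12*m^2 + 62*m + 184/3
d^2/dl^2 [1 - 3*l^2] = -6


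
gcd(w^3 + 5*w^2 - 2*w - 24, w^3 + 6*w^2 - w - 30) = w^2 + w - 6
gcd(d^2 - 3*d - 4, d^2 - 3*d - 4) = d^2 - 3*d - 4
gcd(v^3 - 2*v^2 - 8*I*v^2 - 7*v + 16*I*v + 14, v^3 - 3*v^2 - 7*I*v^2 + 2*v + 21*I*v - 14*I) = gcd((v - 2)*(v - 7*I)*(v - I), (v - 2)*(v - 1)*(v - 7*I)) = v^2 + v*(-2 - 7*I) + 14*I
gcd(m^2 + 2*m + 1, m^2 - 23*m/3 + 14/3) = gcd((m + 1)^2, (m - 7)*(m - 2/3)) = 1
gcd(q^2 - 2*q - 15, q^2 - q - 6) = 1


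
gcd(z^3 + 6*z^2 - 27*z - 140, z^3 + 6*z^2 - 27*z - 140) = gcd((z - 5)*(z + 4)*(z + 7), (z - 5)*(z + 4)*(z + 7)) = z^3 + 6*z^2 - 27*z - 140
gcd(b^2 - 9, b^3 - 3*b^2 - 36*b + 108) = b - 3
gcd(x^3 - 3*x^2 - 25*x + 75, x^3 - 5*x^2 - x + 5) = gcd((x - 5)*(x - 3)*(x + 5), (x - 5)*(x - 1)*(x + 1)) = x - 5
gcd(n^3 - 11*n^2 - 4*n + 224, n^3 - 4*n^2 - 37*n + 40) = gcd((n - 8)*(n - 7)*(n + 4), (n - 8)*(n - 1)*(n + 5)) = n - 8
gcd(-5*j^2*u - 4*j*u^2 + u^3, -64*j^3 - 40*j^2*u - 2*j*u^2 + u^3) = 1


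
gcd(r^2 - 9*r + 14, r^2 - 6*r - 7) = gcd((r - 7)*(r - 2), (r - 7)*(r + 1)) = r - 7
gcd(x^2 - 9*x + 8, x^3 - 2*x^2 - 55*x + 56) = x^2 - 9*x + 8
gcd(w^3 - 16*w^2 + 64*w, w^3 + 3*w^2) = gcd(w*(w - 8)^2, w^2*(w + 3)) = w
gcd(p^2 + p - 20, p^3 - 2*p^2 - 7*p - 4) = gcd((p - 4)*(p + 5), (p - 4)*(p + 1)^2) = p - 4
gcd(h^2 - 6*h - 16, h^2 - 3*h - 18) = 1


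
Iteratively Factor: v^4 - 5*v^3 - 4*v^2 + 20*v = (v - 2)*(v^3 - 3*v^2 - 10*v) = v*(v - 2)*(v^2 - 3*v - 10) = v*(v - 2)*(v + 2)*(v - 5)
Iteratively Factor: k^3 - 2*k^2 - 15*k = (k - 5)*(k^2 + 3*k) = k*(k - 5)*(k + 3)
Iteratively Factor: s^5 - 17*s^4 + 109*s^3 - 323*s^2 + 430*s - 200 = (s - 5)*(s^4 - 12*s^3 + 49*s^2 - 78*s + 40) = (s - 5)*(s - 4)*(s^3 - 8*s^2 + 17*s - 10) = (s - 5)*(s - 4)*(s - 1)*(s^2 - 7*s + 10) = (s - 5)^2*(s - 4)*(s - 1)*(s - 2)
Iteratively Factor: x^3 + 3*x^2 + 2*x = (x + 1)*(x^2 + 2*x) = x*(x + 1)*(x + 2)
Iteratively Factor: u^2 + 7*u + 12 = (u + 4)*(u + 3)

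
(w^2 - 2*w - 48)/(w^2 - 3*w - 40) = (w + 6)/(w + 5)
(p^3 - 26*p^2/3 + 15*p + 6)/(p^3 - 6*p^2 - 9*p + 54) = (p + 1/3)/(p + 3)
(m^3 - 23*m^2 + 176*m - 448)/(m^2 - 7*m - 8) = (m^2 - 15*m + 56)/(m + 1)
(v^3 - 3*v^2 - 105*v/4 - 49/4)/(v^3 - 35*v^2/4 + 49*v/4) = (4*v^2 + 16*v + 7)/(v*(4*v - 7))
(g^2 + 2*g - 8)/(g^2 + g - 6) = (g + 4)/(g + 3)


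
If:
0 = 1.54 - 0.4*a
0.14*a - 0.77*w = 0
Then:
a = 3.85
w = 0.70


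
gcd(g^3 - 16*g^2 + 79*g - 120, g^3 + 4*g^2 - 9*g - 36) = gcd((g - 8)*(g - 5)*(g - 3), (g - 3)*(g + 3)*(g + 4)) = g - 3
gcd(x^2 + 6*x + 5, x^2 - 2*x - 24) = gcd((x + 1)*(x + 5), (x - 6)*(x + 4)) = 1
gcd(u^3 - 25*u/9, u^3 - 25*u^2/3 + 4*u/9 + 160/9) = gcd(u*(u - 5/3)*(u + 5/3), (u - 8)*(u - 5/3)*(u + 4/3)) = u - 5/3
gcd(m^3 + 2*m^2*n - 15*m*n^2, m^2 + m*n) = m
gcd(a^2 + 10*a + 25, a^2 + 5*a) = a + 5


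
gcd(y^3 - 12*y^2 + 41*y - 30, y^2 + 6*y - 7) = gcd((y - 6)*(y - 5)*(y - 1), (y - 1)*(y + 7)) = y - 1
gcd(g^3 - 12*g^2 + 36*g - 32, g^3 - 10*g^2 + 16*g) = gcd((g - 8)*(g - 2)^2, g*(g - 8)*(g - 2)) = g^2 - 10*g + 16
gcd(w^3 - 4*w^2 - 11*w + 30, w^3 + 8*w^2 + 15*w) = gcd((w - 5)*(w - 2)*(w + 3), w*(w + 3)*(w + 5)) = w + 3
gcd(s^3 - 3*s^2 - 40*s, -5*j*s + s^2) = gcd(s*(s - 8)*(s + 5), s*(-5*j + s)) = s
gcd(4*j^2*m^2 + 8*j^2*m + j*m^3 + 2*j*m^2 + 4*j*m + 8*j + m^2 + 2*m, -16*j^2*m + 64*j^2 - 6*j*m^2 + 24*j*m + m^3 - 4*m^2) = 1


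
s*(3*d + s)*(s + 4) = 3*d*s^2 + 12*d*s + s^3 + 4*s^2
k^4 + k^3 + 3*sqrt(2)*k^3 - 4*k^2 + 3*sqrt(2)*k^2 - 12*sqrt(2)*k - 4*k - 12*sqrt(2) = (k - 2)*(k + 1)*(k + 2)*(k + 3*sqrt(2))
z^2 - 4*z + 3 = (z - 3)*(z - 1)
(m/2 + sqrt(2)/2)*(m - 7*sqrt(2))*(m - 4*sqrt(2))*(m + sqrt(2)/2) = m^4/2 - 19*sqrt(2)*m^3/4 + 12*m^2 + 73*sqrt(2)*m/2 + 28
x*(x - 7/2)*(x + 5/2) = x^3 - x^2 - 35*x/4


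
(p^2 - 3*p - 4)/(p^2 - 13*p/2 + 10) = 2*(p + 1)/(2*p - 5)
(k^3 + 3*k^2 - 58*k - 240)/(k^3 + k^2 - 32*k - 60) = (k^2 - 2*k - 48)/(k^2 - 4*k - 12)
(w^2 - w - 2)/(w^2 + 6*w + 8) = (w^2 - w - 2)/(w^2 + 6*w + 8)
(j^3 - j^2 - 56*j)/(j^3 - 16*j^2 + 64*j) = (j + 7)/(j - 8)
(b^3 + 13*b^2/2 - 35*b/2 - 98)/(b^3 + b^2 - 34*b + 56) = (b + 7/2)/(b - 2)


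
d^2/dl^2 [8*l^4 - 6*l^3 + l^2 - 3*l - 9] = 96*l^2 - 36*l + 2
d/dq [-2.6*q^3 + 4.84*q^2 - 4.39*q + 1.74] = -7.8*q^2 + 9.68*q - 4.39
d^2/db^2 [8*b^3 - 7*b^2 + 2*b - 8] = 48*b - 14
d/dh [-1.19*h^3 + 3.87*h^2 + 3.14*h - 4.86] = -3.57*h^2 + 7.74*h + 3.14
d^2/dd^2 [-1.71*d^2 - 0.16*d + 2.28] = -3.42000000000000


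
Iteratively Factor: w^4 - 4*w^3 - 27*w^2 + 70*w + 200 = (w - 5)*(w^3 + w^2 - 22*w - 40) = (w - 5)*(w + 2)*(w^2 - w - 20) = (w - 5)*(w + 2)*(w + 4)*(w - 5)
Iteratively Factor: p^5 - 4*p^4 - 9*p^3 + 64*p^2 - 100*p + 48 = (p + 4)*(p^4 - 8*p^3 + 23*p^2 - 28*p + 12) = (p - 3)*(p + 4)*(p^3 - 5*p^2 + 8*p - 4) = (p - 3)*(p - 2)*(p + 4)*(p^2 - 3*p + 2) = (p - 3)*(p - 2)^2*(p + 4)*(p - 1)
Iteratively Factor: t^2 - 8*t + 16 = (t - 4)*(t - 4)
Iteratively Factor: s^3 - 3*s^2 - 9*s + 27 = (s - 3)*(s^2 - 9) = (s - 3)^2*(s + 3)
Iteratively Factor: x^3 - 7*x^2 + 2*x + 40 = (x + 2)*(x^2 - 9*x + 20) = (x - 4)*(x + 2)*(x - 5)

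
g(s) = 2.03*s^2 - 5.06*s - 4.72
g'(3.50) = 9.15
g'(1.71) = 1.88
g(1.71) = -7.44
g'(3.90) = 10.77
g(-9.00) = 205.25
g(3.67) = 4.05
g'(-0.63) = -7.62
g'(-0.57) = -7.37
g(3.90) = 6.42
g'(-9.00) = -41.60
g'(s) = 4.06*s - 5.06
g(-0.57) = -1.18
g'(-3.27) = -18.34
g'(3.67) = 9.84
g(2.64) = -3.93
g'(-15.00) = -65.96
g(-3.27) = 33.53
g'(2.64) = 5.66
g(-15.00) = 527.93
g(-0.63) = -0.73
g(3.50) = 2.44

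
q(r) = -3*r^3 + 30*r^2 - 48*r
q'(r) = -9*r^2 + 60*r - 48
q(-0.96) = 76.38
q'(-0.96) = -113.89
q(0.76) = -20.47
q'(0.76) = -7.60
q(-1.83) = 206.69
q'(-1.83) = -187.94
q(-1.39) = 132.74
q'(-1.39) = -148.79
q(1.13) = -20.26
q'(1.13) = 8.31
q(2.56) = 23.40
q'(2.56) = 46.62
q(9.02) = -193.76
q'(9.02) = -239.04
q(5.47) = 144.07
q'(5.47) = 10.91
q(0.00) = 0.00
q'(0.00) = -48.00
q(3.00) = 45.00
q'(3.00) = 51.00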